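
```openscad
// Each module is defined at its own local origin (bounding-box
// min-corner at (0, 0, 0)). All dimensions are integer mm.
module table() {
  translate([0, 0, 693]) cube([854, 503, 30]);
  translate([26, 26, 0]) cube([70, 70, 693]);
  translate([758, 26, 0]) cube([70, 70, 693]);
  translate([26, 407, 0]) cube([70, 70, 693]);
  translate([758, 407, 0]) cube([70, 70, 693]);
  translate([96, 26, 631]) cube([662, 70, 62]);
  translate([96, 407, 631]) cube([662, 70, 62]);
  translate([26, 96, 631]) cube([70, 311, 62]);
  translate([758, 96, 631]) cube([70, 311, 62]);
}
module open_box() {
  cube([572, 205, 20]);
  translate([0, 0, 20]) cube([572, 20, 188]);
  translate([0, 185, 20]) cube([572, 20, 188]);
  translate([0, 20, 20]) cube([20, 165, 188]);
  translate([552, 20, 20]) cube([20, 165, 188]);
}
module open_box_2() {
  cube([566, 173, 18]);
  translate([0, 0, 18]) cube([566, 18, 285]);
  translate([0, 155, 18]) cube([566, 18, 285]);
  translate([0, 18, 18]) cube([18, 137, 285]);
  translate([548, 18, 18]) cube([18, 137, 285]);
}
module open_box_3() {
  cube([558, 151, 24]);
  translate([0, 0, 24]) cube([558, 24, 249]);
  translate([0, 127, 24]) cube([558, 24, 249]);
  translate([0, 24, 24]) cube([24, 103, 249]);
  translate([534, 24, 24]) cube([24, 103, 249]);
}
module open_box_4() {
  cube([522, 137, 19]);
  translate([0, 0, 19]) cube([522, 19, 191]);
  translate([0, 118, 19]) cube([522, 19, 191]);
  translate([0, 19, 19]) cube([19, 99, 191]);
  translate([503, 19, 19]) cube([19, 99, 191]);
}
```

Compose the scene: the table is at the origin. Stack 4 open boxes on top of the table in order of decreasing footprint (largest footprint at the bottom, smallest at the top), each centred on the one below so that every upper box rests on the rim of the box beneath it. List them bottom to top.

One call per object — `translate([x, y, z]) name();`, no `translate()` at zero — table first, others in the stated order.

table();
translate([141, 149, 723]) open_box();
translate([144, 165, 931]) open_box_2();
translate([148, 176, 1234]) open_box_3();
translate([166, 183, 1507]) open_box_4();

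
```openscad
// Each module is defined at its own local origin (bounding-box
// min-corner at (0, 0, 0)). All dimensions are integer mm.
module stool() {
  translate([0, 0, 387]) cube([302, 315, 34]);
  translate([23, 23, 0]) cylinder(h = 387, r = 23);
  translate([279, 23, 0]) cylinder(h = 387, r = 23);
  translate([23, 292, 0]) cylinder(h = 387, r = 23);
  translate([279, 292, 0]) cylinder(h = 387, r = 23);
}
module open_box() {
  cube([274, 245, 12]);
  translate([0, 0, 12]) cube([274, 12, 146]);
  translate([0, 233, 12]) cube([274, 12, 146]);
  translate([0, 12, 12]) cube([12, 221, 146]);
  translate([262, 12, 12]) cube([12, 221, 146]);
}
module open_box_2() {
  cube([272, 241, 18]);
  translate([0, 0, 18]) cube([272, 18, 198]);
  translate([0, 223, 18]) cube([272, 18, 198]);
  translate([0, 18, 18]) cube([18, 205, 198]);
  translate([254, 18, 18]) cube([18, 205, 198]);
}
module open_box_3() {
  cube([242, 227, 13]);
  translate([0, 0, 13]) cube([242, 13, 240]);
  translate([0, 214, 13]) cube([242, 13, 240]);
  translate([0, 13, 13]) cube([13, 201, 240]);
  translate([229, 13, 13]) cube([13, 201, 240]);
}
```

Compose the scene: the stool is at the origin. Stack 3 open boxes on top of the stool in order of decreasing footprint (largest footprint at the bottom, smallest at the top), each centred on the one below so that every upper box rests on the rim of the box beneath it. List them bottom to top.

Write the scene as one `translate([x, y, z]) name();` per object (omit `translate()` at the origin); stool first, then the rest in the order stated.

stool();
translate([14, 35, 421]) open_box();
translate([15, 37, 579]) open_box_2();
translate([30, 44, 795]) open_box_3();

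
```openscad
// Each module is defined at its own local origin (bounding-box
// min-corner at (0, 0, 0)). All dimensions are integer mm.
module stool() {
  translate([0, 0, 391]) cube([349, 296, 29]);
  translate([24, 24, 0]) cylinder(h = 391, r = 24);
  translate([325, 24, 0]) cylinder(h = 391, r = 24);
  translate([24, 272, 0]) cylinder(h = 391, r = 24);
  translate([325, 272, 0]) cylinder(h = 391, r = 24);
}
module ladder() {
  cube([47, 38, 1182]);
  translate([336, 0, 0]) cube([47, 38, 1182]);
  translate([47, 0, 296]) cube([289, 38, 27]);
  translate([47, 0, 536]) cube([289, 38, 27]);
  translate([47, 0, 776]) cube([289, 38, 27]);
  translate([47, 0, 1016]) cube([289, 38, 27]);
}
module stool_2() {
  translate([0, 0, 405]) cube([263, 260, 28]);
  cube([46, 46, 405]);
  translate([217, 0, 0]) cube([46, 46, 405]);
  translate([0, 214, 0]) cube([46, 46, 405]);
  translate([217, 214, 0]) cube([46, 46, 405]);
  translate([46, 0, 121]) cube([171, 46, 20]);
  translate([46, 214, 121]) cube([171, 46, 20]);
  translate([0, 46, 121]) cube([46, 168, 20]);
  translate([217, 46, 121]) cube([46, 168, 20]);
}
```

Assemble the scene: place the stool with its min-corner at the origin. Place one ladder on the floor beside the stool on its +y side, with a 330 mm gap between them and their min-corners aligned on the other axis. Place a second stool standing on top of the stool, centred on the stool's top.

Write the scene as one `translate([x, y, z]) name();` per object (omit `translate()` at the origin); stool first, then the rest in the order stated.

stool();
translate([0, 626, 0]) ladder();
translate([43, 18, 420]) stool_2();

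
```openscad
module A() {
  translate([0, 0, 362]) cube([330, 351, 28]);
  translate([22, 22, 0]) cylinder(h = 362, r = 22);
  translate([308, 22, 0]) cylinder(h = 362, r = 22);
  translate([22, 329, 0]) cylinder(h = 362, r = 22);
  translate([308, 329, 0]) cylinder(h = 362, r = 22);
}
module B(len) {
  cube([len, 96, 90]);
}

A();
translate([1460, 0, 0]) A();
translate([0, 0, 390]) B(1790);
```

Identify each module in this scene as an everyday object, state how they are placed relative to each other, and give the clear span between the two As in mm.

Second stool starts at x = 1460; first ends at x = 330; clear span = 1460 − 330 = 1130 mm.

A is a stool. B is a beam. A beam spans the tops of two stools. The clear span between the two stools is 1130 mm.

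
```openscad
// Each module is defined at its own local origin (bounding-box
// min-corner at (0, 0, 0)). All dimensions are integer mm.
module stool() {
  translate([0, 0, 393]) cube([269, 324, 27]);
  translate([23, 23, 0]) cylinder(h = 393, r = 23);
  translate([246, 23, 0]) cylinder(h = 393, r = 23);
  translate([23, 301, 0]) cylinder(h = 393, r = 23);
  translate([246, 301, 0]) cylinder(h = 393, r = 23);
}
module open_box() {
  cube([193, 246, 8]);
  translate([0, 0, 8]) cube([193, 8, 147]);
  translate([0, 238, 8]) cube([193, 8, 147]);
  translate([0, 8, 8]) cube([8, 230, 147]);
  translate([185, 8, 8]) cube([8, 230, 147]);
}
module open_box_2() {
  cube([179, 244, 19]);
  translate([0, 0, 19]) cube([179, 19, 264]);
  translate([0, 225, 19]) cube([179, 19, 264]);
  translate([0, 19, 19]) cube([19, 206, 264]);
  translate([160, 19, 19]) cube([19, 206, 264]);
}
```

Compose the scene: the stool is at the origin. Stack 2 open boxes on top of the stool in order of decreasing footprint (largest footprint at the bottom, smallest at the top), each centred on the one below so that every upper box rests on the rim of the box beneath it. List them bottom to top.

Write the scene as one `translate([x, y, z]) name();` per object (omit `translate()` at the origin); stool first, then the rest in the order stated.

stool();
translate([38, 39, 420]) open_box();
translate([45, 40, 575]) open_box_2();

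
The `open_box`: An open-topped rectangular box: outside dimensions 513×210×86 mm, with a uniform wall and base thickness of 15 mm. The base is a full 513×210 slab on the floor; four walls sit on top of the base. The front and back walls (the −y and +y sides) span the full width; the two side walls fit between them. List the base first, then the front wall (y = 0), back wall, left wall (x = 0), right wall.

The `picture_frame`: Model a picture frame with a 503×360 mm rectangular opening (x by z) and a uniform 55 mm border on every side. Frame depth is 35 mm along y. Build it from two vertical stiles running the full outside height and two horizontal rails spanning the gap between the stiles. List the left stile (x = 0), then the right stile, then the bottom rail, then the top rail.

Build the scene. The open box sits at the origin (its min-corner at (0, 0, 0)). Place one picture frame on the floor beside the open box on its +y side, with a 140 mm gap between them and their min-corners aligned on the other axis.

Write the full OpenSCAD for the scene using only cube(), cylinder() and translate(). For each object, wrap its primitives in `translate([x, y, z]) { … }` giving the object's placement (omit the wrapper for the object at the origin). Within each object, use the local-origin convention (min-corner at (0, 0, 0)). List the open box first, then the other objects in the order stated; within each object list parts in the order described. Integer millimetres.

cube([513, 210, 15]);
translate([0, 0, 15]) cube([513, 15, 71]);
translate([0, 195, 15]) cube([513, 15, 71]);
translate([0, 15, 15]) cube([15, 180, 71]);
translate([498, 15, 15]) cube([15, 180, 71]);
translate([0, 350, 0]) {
  cube([55, 35, 470]);
  translate([558, 0, 0]) cube([55, 35, 470]);
  translate([55, 0, 0]) cube([503, 35, 55]);
  translate([55, 0, 415]) cube([503, 35, 55]);
}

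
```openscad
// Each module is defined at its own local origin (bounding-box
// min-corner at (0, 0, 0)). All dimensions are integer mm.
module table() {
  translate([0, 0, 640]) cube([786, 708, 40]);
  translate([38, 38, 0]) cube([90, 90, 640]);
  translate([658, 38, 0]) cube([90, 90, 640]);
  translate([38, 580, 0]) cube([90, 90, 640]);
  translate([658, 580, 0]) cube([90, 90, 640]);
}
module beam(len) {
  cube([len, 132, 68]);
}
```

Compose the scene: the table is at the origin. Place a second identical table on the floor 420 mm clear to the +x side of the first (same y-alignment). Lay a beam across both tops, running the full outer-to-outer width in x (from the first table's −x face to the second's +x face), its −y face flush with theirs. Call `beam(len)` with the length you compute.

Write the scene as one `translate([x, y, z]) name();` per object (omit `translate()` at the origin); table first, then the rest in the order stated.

table();
translate([1206, 0, 0]) table();
translate([0, 0, 680]) beam(1992);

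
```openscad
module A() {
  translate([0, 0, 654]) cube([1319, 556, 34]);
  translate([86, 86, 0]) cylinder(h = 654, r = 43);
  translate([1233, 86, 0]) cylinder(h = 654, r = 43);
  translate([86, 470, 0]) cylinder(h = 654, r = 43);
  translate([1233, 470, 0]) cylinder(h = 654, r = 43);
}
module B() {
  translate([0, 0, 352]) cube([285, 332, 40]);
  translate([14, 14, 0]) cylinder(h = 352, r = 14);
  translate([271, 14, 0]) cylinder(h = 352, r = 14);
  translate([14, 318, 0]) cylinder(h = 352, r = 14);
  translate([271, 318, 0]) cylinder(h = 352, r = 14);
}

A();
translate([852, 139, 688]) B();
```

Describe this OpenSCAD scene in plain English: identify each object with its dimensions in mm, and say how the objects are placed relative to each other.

A is a table with a 1319×556 mm rectangular top, 34 mm thick, top surface at z = 688 mm, supported by four round legs of 86 mm diameter, each leg's bounding box inset 43 mm from the nearest pair of top edges, running from the floor.

B is a four-legged stool. The seat is 285×332 mm, 40 mm thick, top at z = 392 mm. It stands on four round legs, each 28 mm in diameter, from z = 0 to the seat underside, each leg's axis is inset half a diameter from the nearest pair of seat edges (so the leg's bounding box is flush with the corner).

The stool is on top of the table.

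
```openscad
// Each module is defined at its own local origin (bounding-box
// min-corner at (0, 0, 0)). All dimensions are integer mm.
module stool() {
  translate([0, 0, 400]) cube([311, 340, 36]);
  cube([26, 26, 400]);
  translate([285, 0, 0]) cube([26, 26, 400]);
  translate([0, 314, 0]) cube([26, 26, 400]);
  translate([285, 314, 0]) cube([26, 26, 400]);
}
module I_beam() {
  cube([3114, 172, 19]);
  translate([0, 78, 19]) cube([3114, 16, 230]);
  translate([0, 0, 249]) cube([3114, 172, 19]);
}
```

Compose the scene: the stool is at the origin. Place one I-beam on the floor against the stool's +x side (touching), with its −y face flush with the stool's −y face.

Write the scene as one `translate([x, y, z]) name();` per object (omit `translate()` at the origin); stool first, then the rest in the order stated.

stool();
translate([311, 0, 0]) I_beam();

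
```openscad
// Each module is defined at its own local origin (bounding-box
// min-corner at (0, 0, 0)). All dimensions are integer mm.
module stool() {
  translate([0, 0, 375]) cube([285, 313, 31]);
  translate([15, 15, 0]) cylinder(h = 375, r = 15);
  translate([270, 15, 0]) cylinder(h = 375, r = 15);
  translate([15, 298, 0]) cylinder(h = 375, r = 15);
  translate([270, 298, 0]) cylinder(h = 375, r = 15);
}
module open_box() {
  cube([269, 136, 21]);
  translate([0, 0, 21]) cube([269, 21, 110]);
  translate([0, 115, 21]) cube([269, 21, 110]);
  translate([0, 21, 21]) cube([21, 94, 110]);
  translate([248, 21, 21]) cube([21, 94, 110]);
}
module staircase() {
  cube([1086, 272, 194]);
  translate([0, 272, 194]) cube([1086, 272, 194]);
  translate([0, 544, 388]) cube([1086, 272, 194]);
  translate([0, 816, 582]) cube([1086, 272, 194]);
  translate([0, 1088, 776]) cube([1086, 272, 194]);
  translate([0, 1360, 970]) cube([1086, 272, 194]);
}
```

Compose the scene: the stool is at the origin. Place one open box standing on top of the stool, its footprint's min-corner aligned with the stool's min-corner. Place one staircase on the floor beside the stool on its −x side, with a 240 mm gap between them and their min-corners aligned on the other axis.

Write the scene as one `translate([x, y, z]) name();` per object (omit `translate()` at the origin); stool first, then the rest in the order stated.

stool();
translate([0, 0, 406]) open_box();
translate([-1326, 0, 0]) staircase();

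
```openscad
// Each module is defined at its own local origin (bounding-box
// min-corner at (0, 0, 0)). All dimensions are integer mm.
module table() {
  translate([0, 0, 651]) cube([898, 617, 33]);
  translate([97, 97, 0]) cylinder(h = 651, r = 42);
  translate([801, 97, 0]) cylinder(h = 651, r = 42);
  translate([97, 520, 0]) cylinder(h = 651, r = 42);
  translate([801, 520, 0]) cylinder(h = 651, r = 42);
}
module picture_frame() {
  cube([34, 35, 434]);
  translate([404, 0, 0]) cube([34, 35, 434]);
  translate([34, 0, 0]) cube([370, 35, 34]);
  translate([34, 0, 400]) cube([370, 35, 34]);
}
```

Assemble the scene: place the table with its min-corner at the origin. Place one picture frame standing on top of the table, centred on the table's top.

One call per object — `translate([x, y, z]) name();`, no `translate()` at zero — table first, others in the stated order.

table();
translate([230, 291, 684]) picture_frame();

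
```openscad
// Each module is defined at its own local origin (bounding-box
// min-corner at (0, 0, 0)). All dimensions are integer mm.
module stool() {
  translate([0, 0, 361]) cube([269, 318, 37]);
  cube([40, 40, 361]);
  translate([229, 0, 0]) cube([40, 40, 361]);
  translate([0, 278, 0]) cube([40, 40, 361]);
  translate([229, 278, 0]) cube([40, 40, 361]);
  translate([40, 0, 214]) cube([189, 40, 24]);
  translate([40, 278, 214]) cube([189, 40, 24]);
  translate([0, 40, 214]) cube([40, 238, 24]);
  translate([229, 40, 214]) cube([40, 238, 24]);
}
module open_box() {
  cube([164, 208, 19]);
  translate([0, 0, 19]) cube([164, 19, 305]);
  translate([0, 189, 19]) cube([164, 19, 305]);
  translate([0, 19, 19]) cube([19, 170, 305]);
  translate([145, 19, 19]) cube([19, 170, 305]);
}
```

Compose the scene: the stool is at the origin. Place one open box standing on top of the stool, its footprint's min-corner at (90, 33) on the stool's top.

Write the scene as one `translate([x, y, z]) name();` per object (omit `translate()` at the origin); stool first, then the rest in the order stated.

stool();
translate([90, 33, 398]) open_box();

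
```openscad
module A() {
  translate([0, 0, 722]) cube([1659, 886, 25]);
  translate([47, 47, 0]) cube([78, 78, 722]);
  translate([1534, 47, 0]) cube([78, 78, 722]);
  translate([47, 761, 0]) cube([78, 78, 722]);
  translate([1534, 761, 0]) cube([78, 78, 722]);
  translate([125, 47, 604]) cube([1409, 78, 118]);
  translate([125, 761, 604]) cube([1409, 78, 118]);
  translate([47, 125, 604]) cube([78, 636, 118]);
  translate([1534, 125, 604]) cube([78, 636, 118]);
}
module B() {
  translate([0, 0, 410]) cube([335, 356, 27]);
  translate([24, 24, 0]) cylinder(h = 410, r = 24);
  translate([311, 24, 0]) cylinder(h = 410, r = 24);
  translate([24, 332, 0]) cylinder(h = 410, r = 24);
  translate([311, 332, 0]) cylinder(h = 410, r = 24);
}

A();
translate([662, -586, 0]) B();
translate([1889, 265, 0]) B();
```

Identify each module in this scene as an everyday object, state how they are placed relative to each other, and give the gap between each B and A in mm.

Each stool's nearest face is 230 mm from the table's bounding box.

A is a table. B is a stool. Two stools sit around the table at the −y, +x sides. The gap between each stool and the table is 230 mm.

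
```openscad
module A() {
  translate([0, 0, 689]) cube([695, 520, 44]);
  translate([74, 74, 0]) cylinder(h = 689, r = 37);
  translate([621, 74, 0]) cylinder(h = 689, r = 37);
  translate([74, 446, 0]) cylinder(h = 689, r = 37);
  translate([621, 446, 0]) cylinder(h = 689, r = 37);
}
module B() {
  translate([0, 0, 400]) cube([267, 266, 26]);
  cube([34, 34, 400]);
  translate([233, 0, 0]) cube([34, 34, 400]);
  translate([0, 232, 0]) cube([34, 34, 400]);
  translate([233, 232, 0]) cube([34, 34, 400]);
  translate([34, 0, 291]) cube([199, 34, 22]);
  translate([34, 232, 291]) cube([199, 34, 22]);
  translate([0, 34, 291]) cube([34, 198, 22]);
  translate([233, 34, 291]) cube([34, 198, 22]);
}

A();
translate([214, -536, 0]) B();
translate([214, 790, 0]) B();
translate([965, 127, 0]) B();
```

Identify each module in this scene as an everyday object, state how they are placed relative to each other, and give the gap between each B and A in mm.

Each stool's nearest face is 270 mm from the table's bounding box.

A is a table. B is a stool. Three stools sit around the table at the −y, +y, +x sides. The gap between each stool and the table is 270 mm.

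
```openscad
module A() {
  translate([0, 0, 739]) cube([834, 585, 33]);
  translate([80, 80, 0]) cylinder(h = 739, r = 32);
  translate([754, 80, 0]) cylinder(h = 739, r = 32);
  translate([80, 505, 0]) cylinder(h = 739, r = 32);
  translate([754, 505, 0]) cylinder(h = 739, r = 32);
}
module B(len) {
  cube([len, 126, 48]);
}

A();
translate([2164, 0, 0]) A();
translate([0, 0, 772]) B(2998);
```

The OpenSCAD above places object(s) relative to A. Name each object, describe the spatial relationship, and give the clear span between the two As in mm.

Second table starts at x = 2164; first ends at x = 834; clear span = 2164 − 834 = 1330 mm.

A is a table. B is a beam. A beam spans the tops of two tables. The clear span between the two tables is 1330 mm.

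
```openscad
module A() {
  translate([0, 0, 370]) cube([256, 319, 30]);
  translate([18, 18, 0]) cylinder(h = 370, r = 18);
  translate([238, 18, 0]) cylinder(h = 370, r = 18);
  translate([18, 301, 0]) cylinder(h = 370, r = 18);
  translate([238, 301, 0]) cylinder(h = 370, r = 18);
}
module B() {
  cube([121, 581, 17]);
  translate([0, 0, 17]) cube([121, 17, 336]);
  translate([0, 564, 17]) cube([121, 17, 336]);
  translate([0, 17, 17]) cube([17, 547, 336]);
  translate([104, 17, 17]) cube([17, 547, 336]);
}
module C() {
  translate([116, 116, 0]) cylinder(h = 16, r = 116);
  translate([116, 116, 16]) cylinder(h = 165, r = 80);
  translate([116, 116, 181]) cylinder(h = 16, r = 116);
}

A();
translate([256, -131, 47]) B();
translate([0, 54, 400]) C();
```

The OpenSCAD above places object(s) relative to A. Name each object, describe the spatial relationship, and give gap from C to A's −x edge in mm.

A is a stool. B is an open box. C is a spool. The open box is beside the stool with their tops flush at z = 400. The spool is on top of the stool. The gap from the spool to the stool's −x edge is 0 mm.

The spool's min-x is at 0; the stool's min-x is 0; gap = 0 mm.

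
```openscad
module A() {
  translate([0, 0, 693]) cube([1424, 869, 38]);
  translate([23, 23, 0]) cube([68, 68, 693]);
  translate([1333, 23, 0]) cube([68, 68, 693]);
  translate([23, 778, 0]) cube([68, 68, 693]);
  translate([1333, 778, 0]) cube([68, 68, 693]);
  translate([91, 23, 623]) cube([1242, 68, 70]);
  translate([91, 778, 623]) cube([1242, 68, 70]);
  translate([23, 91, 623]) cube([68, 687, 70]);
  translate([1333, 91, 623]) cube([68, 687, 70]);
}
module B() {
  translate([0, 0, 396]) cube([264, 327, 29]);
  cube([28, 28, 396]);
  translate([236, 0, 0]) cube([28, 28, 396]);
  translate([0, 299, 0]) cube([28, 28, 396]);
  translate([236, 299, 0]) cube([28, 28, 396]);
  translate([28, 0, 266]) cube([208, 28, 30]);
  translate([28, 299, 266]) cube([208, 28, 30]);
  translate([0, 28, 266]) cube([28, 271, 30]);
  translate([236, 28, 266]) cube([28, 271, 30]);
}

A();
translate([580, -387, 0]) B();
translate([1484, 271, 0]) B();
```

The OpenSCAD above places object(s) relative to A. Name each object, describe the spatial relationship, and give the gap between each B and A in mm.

Each stool's nearest face is 60 mm from the table's bounding box.

A is a table. B is a stool. Two stools sit around the table at the −y, +x sides. The gap between each stool and the table is 60 mm.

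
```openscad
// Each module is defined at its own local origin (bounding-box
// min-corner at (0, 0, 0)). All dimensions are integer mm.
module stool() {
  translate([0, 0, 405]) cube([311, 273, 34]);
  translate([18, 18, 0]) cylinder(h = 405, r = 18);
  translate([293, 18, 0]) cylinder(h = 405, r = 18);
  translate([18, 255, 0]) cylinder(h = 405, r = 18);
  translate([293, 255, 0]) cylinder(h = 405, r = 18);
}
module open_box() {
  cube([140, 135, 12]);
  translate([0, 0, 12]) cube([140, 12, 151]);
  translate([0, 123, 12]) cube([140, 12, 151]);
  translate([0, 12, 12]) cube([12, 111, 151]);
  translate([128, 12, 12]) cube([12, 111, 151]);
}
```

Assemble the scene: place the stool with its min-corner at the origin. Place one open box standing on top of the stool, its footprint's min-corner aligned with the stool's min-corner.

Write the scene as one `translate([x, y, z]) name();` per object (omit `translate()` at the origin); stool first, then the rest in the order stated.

stool();
translate([0, 0, 439]) open_box();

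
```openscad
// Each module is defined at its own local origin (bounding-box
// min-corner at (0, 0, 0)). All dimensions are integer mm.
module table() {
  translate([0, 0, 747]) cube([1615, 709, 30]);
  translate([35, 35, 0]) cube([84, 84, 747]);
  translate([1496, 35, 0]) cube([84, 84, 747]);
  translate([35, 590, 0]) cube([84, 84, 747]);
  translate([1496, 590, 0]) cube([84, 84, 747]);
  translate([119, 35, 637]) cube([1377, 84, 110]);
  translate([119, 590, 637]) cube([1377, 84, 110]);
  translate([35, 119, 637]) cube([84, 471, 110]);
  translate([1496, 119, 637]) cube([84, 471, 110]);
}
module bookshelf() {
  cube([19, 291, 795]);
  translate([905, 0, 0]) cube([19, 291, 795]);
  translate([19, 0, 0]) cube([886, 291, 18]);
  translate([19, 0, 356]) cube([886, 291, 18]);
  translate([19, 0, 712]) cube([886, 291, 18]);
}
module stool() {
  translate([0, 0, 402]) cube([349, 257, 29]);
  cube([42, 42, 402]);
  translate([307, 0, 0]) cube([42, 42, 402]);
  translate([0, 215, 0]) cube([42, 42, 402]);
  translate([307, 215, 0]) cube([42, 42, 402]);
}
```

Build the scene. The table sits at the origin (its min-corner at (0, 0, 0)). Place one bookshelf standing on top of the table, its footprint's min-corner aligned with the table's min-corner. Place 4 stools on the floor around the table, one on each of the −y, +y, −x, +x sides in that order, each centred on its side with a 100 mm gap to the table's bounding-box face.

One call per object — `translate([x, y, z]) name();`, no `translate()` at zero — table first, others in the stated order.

table();
translate([0, 0, 777]) bookshelf();
translate([633, -357, 0]) stool();
translate([633, 809, 0]) stool();
translate([-449, 226, 0]) stool();
translate([1715, 226, 0]) stool();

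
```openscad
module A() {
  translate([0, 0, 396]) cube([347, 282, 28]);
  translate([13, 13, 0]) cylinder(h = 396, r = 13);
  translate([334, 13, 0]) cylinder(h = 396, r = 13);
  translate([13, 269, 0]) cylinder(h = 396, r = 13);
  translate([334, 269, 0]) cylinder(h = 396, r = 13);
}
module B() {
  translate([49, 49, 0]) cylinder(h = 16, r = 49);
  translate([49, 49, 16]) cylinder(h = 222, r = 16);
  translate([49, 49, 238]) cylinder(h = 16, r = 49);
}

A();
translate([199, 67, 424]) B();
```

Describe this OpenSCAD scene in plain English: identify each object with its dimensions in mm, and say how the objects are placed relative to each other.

A is a simple wooden stool: a rectangular seat 347 mm (x) by 282 mm (y), 28 mm thick, top face at z = 424 mm, on four round legs, each 26 mm in diameter. The legs rest on z = 0, each leg's axis is inset half a diameter from the nearest pair of seat edges (so the leg's bounding box is flush with the corner).

B is a spool: two coaxial disc flanges of radius 49 mm and thickness 16 mm, joined by a core cylinder of radius 16 mm and height 222 mm. The lower flange rests on z = 0 and the three cylinders share a vertical axis.

The spool is on top of the stool.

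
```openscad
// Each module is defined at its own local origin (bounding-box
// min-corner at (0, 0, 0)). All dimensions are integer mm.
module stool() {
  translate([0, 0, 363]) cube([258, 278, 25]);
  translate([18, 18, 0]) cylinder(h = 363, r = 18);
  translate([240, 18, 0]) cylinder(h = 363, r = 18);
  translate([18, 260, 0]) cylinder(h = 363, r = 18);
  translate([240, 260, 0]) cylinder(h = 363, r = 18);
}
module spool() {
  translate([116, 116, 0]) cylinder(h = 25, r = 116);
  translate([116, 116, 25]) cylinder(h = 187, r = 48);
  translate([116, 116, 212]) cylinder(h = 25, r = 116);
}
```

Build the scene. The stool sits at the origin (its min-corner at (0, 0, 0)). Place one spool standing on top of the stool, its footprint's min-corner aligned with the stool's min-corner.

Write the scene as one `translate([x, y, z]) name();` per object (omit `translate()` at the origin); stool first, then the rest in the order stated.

stool();
translate([0, 0, 388]) spool();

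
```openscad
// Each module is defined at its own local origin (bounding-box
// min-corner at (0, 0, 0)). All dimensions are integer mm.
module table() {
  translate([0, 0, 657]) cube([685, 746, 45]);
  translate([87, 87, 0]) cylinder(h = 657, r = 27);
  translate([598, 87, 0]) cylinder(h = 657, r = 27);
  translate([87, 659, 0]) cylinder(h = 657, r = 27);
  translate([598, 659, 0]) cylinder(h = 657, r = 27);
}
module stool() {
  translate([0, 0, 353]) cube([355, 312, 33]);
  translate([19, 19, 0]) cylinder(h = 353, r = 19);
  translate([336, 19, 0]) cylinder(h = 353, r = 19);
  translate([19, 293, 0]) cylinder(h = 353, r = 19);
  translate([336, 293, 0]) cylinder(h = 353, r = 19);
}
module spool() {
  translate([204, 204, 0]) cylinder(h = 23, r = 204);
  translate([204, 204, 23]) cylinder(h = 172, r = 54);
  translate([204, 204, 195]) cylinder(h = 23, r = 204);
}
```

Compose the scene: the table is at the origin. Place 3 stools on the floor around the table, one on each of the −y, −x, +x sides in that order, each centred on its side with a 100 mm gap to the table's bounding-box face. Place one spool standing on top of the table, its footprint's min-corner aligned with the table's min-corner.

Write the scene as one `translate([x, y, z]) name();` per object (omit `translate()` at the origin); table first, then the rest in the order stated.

table();
translate([165, -412, 0]) stool();
translate([-455, 217, 0]) stool();
translate([785, 217, 0]) stool();
translate([0, 0, 702]) spool();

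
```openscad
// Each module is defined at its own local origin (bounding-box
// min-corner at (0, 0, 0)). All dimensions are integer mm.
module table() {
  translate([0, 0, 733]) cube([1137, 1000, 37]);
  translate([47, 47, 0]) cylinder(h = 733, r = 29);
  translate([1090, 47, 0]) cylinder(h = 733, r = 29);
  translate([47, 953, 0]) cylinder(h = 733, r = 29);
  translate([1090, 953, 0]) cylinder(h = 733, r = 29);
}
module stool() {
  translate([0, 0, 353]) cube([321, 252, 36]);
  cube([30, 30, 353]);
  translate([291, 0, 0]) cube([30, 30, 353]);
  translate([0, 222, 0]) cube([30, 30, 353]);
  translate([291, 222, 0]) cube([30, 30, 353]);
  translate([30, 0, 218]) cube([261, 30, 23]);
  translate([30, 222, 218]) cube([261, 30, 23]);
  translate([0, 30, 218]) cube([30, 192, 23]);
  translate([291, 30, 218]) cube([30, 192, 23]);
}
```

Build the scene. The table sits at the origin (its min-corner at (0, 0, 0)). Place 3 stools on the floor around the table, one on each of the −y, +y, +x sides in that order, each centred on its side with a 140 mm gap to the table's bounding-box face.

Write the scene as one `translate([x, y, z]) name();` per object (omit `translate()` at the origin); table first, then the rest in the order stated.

table();
translate([408, -392, 0]) stool();
translate([408, 1140, 0]) stool();
translate([1277, 374, 0]) stool();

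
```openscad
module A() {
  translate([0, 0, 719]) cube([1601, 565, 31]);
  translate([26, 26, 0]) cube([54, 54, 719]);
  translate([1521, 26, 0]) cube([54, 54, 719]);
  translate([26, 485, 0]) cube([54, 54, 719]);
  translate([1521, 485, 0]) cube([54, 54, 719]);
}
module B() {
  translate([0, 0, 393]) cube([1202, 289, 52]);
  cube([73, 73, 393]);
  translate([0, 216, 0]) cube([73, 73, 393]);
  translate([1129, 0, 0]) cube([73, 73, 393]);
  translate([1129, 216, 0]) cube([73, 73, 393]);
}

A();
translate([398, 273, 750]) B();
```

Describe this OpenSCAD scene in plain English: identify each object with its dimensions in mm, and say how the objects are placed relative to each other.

A is a table with a 1601×565 mm rectangular top, 31 mm thick, top surface at z = 750 mm, supported by four 54×54 mm square legs, each inset 26 mm from the nearest pair of top edges, running from the floor.

B is a long wooden bench with a 1202 mm (x) × 289 mm (y) seat, 52 mm thick, its top surface 445 mm above the floor. Four 73 mm square legs at the seat corners, flush with the edges, run from z = 0 to the seat underside.

The bench is on top of the table.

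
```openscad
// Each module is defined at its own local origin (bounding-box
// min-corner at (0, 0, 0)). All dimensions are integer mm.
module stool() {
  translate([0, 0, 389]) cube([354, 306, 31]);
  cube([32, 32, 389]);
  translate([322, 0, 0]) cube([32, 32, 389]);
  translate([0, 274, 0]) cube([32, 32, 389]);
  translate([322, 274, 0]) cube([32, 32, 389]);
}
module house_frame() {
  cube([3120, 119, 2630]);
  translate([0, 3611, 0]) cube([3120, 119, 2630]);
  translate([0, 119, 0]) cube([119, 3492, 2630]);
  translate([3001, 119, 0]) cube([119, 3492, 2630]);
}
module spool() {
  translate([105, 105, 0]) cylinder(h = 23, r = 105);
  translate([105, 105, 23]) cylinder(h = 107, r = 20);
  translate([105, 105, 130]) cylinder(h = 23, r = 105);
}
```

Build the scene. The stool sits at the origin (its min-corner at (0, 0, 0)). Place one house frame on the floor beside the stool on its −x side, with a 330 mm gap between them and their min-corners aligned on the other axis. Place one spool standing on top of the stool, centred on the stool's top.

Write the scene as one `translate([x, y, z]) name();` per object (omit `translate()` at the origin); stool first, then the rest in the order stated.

stool();
translate([-3450, 0, 0]) house_frame();
translate([72, 48, 420]) spool();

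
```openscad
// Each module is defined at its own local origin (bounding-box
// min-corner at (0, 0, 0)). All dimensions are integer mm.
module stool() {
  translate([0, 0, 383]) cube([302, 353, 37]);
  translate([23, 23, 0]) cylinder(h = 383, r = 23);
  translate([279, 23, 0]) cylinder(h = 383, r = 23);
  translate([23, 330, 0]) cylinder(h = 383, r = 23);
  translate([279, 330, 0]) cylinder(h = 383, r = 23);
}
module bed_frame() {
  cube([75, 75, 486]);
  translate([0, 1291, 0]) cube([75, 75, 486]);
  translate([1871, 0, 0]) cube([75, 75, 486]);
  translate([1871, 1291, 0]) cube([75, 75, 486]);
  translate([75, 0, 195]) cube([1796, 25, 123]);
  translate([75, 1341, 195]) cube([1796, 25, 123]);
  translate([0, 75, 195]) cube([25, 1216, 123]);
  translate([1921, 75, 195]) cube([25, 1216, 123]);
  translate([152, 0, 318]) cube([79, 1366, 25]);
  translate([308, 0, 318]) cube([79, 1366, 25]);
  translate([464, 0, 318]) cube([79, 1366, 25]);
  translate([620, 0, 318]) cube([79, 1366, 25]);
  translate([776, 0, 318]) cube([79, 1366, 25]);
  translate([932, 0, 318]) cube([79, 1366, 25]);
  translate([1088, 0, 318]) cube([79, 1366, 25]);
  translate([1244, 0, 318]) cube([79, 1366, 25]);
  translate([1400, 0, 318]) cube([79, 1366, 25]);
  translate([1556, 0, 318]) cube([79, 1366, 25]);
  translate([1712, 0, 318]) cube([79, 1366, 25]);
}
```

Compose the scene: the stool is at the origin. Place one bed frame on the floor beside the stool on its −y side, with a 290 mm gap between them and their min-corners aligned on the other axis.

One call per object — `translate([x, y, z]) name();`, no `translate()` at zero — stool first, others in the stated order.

stool();
translate([0, -1656, 0]) bed_frame();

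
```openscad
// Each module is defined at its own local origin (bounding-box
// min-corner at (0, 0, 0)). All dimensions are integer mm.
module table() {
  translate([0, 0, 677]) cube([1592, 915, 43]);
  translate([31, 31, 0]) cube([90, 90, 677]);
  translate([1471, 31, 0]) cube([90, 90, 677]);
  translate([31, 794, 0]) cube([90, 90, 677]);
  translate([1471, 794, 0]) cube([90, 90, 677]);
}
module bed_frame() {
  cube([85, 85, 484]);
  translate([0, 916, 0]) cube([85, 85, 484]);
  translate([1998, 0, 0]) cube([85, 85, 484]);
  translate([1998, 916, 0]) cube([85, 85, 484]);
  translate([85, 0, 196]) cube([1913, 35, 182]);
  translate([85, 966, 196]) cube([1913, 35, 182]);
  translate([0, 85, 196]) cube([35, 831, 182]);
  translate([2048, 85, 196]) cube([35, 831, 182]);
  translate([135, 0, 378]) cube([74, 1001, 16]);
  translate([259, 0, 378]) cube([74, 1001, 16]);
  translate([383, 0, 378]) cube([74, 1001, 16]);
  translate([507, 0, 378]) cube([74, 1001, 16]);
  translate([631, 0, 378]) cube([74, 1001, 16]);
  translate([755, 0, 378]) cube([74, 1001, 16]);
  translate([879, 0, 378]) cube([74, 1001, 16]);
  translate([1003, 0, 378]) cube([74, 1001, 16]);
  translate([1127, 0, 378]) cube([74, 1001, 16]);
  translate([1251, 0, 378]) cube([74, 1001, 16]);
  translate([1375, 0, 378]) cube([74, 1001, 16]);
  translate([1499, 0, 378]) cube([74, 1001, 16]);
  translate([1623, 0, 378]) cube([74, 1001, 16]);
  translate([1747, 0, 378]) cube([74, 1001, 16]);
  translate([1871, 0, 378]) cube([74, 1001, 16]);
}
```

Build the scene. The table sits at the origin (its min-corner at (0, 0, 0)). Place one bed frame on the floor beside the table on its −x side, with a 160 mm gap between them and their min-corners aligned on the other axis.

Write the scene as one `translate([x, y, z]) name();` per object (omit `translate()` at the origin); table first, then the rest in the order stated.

table();
translate([-2243, 0, 0]) bed_frame();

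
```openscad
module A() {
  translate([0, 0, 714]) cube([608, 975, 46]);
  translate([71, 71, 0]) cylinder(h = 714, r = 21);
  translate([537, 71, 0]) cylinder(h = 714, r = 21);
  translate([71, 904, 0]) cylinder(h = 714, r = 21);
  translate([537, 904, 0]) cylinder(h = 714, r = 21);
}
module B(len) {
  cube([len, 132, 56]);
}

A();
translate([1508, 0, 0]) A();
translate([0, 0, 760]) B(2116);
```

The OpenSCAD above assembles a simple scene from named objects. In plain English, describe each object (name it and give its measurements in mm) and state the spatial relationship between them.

A is a table with a 608×975 mm rectangular top, 46 mm thick, top surface at z = 760 mm, supported by four round legs of 42 mm diameter, each leg's bounding box inset 50 mm from the nearest pair of top edges, running from the floor.

B is a rectangular beam 2116 mm long (x), 132 mm deep (y), 56 mm thick (z).

The beam spans the tops of two tables placed 900 mm apart, resting at z = 760 mm.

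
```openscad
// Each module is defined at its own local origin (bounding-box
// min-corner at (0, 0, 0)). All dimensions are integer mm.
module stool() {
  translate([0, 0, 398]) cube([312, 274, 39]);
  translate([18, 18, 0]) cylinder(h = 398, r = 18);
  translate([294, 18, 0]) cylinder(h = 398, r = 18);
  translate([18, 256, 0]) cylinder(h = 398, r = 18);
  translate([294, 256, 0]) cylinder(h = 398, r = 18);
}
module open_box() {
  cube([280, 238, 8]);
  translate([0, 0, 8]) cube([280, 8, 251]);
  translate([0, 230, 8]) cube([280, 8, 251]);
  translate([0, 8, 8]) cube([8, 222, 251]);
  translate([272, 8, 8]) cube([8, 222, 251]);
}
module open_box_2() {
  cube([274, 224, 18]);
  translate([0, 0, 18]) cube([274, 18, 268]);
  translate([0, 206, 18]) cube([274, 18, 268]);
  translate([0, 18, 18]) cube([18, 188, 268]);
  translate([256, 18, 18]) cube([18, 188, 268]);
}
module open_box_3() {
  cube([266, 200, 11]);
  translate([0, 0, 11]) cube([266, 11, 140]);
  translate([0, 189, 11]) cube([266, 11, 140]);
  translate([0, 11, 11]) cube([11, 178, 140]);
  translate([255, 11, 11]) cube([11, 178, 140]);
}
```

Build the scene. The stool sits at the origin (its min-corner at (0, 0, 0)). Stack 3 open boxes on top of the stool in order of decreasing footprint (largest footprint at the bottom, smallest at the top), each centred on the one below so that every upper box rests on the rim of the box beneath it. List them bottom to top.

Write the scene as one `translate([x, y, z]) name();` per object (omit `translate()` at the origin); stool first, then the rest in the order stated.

stool();
translate([16, 18, 437]) open_box();
translate([19, 25, 696]) open_box_2();
translate([23, 37, 982]) open_box_3();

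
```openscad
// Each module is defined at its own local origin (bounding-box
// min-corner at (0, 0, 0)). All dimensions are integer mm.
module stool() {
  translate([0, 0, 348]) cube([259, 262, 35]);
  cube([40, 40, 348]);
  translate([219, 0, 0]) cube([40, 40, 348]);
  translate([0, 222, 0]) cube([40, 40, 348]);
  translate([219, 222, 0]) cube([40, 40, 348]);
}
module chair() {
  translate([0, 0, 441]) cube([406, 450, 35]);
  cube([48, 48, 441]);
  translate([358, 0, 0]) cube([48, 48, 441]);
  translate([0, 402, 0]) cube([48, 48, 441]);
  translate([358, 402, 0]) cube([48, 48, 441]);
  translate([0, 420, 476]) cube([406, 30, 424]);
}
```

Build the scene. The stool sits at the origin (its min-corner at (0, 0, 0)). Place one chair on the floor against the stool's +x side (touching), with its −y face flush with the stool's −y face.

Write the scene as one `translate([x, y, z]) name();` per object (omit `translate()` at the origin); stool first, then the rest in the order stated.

stool();
translate([259, 0, 0]) chair();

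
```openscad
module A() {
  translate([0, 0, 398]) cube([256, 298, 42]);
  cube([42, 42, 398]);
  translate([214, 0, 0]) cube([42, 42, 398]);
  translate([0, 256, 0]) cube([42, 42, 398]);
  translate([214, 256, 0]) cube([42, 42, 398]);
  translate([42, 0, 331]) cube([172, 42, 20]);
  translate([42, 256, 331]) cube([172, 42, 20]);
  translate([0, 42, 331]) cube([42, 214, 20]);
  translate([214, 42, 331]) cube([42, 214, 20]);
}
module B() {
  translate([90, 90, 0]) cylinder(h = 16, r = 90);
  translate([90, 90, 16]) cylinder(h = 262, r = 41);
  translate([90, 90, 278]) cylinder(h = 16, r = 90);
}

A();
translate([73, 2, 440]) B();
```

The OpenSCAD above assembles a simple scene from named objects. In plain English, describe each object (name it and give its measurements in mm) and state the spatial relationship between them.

A is a four-legged stool. The seat is a 256×298×42 mm slab whose top surface is at z = 440 mm; four square legs, each 42×42 mm in cross-section, run from the floor (z = 0) to the underside of the seat, each flush with a corner of the seat. Four stretchers, 42 mm wide and 20 mm tall, connect adjacent legs with their undersides at z = 331 mm, each running between the inner faces of the legs it joins and aligned with the legs' outer faces on the other axis.

B is a spool: two coaxial disc flanges of radius 90 mm and thickness 16 mm, joined by a core cylinder of radius 41 mm and height 262 mm. The lower flange rests on z = 0 and the three cylinders share a vertical axis.

The spool is on top of the stool.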